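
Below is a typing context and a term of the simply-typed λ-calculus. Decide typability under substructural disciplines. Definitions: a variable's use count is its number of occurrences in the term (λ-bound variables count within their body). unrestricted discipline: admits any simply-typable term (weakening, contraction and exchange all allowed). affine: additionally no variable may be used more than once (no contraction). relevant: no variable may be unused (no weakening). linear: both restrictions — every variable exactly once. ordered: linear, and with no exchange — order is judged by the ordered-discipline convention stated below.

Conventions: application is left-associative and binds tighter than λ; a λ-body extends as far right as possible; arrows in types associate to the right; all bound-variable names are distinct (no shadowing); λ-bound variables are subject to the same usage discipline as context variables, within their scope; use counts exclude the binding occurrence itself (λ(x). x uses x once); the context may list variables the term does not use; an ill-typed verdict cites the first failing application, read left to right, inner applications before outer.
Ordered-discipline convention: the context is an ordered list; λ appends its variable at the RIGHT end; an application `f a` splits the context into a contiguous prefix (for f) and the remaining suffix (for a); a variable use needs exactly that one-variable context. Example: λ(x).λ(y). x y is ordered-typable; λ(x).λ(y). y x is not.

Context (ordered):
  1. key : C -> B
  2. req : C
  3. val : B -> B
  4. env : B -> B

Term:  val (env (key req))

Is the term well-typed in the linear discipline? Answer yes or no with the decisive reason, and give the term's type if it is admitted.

yes — key, req, val, env: one use apiece; term : B
variable uses: key: 1, req: 1, val: 1, env: 1
uses in reading order: val, env, key, req
typing: ✓ — B
per-discipline verdicts: ordered ✗, linear ✓, affine ✓, relevant ✓, unrestricted ✓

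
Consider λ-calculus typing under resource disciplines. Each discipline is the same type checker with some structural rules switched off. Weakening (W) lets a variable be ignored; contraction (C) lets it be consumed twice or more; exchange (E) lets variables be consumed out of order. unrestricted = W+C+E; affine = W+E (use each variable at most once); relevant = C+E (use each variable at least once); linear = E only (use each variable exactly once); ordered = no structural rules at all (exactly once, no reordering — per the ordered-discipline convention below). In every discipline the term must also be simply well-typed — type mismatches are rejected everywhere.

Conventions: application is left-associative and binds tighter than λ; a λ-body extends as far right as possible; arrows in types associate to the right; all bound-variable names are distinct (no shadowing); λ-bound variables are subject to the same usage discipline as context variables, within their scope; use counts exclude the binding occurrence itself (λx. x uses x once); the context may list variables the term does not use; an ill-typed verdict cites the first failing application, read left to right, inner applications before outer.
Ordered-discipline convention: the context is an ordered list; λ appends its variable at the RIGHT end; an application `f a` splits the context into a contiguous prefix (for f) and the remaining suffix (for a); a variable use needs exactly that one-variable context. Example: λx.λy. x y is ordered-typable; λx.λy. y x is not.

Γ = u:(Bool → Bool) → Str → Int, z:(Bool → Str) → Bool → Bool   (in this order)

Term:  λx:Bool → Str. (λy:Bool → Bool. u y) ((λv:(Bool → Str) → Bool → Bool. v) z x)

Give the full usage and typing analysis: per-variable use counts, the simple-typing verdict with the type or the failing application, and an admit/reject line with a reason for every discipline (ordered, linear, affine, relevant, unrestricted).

variable uses: u: 1, z: 1, x [bound]: 1, y [bound]: 1, v [bound]: 1
left-to-right use order: u, y, v, z, x
typing: the term checks, with type (Bool → Str) → Str → Int
ordered: ✓ — u, z, x, y, v once each; derivable with no W/C/E
linear: ✓ — u, z, x, y, v: one use apiece
affine: ✓ — at most one use each (u, z, x, y, v)
relevant: ✓ — u, z, x, y, v: all used, weakening unneeded
unrestricted: ✓ — well-typed at (Bool → Str) → Str → Int; no restrictions here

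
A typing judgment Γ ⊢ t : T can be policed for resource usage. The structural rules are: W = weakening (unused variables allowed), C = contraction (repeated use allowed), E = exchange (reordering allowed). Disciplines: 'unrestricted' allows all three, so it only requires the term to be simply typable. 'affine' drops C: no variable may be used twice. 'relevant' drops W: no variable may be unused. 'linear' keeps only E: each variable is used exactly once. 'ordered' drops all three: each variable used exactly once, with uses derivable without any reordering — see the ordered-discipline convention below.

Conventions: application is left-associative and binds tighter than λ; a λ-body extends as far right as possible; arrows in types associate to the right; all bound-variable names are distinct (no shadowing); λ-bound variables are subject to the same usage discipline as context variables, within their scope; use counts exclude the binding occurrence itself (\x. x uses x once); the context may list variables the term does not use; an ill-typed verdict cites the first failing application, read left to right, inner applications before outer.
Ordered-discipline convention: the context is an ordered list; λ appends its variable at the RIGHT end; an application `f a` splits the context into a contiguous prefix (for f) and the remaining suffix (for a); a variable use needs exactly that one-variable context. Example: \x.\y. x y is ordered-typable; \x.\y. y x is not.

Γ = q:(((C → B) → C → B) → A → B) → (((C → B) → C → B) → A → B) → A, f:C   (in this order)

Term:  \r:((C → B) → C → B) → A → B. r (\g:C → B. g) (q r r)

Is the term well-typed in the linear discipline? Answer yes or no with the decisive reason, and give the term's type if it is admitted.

no — needs contraction — r ×3; needs weakening: f unused
use counts: q: 1×, f: 0×, r [bound]: 3×, g [bound]: 1×
order of uses: r, g, q, r, r
typing: well-typed — term : (((C → B) → C → B) → A → B) → B
per-discipline verdicts: ordered ✗, linear ✗, affine ✗, relevant ✗, unrestricted ✓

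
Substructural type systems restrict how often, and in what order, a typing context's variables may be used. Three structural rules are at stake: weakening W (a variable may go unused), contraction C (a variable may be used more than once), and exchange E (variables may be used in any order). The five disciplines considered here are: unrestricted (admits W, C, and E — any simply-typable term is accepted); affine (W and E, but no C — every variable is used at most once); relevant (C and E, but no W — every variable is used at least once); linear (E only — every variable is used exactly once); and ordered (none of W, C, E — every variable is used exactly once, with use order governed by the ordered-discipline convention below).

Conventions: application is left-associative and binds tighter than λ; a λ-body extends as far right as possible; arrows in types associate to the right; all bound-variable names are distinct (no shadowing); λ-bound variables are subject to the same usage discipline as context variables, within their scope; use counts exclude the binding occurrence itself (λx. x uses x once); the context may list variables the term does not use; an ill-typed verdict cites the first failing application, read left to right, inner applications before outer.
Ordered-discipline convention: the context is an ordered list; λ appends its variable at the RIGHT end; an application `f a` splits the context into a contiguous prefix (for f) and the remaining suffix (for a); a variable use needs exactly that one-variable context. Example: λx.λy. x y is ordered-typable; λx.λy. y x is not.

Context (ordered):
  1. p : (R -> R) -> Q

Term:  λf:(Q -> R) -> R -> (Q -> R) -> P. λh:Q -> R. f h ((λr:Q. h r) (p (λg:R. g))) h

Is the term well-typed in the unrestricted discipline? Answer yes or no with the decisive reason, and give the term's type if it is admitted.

yes — typability at ((Q -> R) -> R -> (Q -> R) -> P) -> (Q -> R) -> P is all that's needed; term : ((Q -> R) -> R -> (Q -> R) -> P) -> (Q -> R) -> P
use counts: p: 1, f (λ-bound): 1, h (λ-bound): 3, r (λ-bound): 1, g (λ-bound): 1
use order (left to right): f, h, h, r, p, g, h
typing: ✓ — ((Q -> R) -> R -> (Q -> R) -> P) -> (Q -> R) -> P
per-discipline verdicts: ordered ✗, linear ✗, affine ✗, relevant ✓, unrestricted ✓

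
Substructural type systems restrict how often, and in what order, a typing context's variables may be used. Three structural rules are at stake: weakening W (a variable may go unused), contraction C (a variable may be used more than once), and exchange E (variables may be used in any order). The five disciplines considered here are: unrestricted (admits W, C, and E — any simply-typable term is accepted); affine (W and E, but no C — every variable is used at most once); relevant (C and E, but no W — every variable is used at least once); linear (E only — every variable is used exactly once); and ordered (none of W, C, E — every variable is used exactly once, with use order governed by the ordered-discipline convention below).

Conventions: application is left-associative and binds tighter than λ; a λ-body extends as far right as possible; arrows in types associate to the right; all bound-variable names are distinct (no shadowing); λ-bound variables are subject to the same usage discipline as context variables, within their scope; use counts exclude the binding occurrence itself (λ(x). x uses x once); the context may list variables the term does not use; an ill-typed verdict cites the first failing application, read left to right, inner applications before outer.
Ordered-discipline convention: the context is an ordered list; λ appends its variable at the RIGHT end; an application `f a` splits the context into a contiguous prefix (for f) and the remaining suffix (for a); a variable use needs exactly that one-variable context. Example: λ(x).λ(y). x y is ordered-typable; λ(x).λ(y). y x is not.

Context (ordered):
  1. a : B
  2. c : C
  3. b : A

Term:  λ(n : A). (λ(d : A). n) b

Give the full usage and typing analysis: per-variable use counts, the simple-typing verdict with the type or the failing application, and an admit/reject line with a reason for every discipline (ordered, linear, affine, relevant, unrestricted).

variable uses: a ×0; c ×0; b ×1; n (λ-bound) ×1; d (λ-bound) ×0
left-to-right use order: n, b
typing: well-typed at A -> A
ordered: ✗, a, c, d left unused
linear: ✗, a, c, d left unused
affine: ✓, no duplicate uses among a, c, b, n, d
relevant: ✗, a, c, d left unused
unrestricted: ✓, type-checks (A -> A) and nothing is barred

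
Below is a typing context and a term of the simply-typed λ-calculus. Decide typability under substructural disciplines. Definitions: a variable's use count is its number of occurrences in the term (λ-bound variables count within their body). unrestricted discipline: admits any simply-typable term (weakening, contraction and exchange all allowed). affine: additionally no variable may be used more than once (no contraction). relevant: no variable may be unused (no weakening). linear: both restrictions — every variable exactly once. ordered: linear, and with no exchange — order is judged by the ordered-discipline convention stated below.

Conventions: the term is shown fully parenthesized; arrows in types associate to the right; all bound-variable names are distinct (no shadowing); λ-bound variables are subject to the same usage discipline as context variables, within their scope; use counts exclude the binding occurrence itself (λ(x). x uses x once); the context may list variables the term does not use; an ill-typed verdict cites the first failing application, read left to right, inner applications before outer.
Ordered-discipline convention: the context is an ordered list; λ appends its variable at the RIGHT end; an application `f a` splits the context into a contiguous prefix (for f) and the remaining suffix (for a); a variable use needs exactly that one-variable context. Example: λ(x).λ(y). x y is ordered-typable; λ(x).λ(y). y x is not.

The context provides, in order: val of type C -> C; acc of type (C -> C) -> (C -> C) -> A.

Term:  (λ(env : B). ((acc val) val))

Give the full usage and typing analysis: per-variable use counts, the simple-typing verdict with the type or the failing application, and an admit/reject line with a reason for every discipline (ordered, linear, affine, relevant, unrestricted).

variable uses: val: 2, acc: 1, env [bound]: 0
left-to-right use order: acc, val, val
typing: well-typed at B -> A
ordered: ✗ — needs contraction — val ×2; unused: env — weakening required
linear: ✗ — needs contraction — val ×2; unused: env — weakening required
affine: ✗ — needs contraction — val ×2
relevant: ✗ — unused: env — weakening required
unrestricted: ✓ — type-checks (B -> A) and nothing is barred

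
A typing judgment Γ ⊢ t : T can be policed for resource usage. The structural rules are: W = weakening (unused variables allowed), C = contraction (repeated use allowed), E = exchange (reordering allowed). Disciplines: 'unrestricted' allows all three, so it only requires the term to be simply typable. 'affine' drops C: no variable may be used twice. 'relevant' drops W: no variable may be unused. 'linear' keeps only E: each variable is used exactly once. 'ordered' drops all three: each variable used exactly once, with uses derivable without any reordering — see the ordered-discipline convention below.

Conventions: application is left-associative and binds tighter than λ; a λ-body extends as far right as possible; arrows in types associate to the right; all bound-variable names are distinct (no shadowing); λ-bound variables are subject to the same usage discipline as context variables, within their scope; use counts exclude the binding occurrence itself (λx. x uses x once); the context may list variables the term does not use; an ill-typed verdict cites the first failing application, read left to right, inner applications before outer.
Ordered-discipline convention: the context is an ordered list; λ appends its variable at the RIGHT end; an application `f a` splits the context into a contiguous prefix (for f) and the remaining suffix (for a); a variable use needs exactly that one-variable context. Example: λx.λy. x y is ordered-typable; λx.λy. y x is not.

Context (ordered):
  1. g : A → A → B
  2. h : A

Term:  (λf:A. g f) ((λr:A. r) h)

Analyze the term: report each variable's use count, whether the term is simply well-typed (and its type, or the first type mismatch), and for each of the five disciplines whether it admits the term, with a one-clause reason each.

counts: g ×1; h ×1; f (bound) ×1; r (bound) ×1
order of uses: g, f, r, h
typing: ✓ — A → B
ordered: ✓, g, h, f, r once each; derivable with no W/C/E
linear: ✓, g, h, f, r: one use apiece
affine: ✓, no duplicate uses among g, h, f, r
relevant: ✓, at least one use each (g, h, f, r)
unrestricted: ✓, well-typed at A → B; no restrictions here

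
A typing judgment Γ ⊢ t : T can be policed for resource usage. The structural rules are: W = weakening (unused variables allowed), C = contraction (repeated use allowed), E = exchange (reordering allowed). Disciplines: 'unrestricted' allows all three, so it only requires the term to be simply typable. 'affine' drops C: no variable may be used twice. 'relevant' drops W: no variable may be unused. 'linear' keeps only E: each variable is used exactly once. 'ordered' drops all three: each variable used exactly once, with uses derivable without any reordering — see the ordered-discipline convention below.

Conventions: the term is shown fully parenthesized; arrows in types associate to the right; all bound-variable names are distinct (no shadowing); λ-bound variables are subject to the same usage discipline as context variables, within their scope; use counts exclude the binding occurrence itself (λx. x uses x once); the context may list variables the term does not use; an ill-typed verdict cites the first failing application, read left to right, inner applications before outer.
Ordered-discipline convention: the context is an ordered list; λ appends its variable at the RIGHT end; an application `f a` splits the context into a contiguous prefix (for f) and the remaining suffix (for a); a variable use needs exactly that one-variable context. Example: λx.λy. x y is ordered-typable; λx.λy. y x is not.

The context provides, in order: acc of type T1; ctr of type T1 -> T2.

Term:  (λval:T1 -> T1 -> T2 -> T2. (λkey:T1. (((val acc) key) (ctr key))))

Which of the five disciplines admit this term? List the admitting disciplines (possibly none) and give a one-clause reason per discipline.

accepted by: relevant, unrestricted
counts: acc: 1×, ctr: 1×, val (bound): 1×, key (bound): 2×
left-to-right use order: val, acc, key, ctr, key
typing: the term checks, with type (T1 -> T1 -> T2 -> T2) -> T1 -> T2
ordered: ✗, uses contraction: key ×2
linear: ✗, uses contraction: key ×2
affine: ✗, uses contraction: key ×2
relevant: ✓, none of acc, ctr, val, key goes unused
unrestricted: ✓, typability at (T1 -> T1 -> T2 -> T2) -> T1 -> T2 is all that's needed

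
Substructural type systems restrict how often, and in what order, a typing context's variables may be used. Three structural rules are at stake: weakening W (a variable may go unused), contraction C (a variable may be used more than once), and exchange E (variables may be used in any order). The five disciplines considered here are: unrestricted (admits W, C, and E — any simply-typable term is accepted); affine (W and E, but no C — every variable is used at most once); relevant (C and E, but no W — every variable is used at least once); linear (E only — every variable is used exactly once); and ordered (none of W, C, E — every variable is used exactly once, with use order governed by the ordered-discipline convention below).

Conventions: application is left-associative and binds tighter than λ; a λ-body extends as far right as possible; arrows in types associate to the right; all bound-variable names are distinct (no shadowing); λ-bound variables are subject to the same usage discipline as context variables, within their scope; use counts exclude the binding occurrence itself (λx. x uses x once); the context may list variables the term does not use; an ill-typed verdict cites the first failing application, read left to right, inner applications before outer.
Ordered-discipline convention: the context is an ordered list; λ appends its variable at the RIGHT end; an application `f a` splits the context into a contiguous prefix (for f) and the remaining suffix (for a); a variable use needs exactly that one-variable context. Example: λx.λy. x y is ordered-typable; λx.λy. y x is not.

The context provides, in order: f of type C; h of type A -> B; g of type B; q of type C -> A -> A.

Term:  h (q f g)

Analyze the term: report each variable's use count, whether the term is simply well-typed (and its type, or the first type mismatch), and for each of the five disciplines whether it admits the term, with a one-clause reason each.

variable uses: f: 1; h: 1; g: 1; q: 1
uses in reading order: h, q, f, g
typing: ill-typed: a function awaiting A gets B
ordered: ✗, the type mismatch rejects it
linear: ✗, not simply typable
affine: ✗, fails simple typing
relevant: ✗, a type mismatch blocks all five
unrestricted: ✗, the type mismatch rejects it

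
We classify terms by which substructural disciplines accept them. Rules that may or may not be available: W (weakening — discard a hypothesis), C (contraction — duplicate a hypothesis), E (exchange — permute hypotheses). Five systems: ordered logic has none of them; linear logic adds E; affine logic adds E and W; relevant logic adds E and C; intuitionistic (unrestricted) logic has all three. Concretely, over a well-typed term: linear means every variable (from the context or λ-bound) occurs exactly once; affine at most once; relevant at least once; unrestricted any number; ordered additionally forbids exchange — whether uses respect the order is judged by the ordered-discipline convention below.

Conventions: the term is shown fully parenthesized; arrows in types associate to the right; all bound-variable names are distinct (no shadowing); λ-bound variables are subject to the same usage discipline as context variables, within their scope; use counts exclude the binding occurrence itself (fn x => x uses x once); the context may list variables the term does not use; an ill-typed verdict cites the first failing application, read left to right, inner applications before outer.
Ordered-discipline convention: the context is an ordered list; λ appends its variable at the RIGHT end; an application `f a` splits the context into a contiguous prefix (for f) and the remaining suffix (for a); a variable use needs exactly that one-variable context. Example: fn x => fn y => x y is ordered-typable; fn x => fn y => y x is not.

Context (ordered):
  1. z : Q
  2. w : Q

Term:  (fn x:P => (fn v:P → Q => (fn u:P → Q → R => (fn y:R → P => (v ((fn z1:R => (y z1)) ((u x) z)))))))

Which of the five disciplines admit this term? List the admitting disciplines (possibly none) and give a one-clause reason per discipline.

admitted by: affine, unrestricted
variable uses: z=1; w=0; x (λ-bound)=1; v (λ-bound)=1; u (λ-bound)=1; y (λ-bound)=1; z1 (λ-bound)=1
order of uses: v, y, z1, u, x, z
typing: well-typed — term : P → (P → Q) → (P → Q → R) → (R → P) → Q
ordered: ✗ — unused: w — weakening required
linear: ✗ — unused: w — weakening required
affine: ✓ — at most one use each (z, w, x, v, u, y, z1)
relevant: ✗ — unused: w — weakening required
unrestricted: ✓ — well-typed at P → (P → Q) → (P → Q → R) → (R → P) → Q; no restrictions here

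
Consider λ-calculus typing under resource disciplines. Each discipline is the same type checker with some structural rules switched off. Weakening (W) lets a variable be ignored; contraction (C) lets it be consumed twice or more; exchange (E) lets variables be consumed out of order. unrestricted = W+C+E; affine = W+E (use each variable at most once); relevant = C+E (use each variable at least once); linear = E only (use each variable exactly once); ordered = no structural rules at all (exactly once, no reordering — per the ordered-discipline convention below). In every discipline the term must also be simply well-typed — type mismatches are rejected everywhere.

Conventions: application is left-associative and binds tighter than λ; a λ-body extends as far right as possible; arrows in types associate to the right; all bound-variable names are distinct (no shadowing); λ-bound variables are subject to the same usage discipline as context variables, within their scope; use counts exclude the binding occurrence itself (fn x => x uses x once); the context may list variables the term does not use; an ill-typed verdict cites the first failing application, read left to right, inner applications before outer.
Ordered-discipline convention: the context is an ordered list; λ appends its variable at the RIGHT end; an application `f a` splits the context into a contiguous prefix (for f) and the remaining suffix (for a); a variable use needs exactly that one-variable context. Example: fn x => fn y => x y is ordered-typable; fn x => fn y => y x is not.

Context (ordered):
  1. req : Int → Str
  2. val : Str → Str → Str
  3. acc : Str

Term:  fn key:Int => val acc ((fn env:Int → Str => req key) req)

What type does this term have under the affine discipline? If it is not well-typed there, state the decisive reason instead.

not well-typed under affine — repeated use of req ×2
use counts: req: 2, val: 1, acc: 1, key [bound]: 1, env [bound]: 0
order of uses: val, acc, req, key, req
typing: the term checks, with type Int → Str
across the five disciplines: ordered ✗; linear ✗; affine ✗; relevant ✗; unrestricted ✓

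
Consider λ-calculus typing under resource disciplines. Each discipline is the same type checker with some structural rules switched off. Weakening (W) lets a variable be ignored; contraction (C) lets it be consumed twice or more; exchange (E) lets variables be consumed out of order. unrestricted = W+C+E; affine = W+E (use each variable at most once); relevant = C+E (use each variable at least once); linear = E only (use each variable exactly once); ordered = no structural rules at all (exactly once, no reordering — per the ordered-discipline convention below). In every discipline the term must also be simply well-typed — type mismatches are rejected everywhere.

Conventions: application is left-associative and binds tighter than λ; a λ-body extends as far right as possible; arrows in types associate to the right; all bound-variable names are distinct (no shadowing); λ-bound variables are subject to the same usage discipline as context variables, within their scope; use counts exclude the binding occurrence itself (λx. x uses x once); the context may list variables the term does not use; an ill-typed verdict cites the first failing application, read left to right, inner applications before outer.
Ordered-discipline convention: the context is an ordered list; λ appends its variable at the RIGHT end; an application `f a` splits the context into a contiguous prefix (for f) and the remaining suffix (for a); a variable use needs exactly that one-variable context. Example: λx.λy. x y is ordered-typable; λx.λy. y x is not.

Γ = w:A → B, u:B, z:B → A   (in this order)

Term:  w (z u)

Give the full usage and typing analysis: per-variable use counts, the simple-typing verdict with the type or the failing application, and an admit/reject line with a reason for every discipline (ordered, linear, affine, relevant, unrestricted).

counts: w ×1; u ×1; z ×1
left-to-right use order: w, z, u
typing: ✓ — B
ordered ✗ (needs exchange: uses follow w, z, u)
linear ✓ (single use per variable (w, u, z))
affine ✓ (no duplicate uses among w, u, z)
relevant ✓ (none of w, u, z goes unused)
unrestricted ✓ (typability at B is all that's needed)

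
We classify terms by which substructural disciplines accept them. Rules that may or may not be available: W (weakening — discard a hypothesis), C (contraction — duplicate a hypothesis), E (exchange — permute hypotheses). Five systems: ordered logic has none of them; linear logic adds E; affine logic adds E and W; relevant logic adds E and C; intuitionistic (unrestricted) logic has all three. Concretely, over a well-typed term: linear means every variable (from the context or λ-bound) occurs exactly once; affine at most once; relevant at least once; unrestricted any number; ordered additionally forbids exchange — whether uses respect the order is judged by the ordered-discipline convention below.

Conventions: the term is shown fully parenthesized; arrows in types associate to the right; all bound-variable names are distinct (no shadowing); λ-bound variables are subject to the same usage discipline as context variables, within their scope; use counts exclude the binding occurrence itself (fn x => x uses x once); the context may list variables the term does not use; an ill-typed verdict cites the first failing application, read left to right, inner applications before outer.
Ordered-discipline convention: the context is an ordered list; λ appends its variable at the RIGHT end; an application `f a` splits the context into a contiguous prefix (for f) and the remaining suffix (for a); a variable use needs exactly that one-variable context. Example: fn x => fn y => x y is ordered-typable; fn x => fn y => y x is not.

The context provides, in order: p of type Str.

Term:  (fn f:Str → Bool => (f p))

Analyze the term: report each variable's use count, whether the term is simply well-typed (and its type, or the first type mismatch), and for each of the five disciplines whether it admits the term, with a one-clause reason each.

counts: p: 1×; f (bound): 1×
use order (left to right): f, p
typing: well-typed — term : (Str → Bool) → Bool
ordered: ✗, no ordered split (uses run f, p)
linear: ✓, exactly-once usage across p, f
affine: ✓, p, f: no repeats, contraction unneeded
relevant: ✓, at least one use each (p, f)
unrestricted: ✓, well-typed at (Str → Bool) → Bool; no restrictions here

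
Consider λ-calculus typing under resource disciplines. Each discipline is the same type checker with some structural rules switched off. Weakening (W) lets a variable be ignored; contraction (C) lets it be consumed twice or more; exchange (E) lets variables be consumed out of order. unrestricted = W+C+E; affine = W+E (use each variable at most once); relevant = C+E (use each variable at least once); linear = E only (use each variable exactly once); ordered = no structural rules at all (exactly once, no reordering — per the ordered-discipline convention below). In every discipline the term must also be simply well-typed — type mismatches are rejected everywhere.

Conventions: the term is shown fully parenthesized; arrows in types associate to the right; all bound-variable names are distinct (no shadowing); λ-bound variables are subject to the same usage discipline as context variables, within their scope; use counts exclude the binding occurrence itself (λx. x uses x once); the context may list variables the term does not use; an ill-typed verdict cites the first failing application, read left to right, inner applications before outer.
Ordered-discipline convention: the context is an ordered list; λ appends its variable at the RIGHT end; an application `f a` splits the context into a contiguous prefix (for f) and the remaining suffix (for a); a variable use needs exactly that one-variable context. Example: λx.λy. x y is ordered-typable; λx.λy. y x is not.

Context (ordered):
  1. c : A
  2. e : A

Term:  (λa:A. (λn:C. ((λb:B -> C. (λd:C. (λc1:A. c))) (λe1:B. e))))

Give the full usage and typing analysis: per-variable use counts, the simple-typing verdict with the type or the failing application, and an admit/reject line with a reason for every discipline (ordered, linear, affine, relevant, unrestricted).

counts: c ×1, e ×1, a (λ-bound) ×0, n (λ-bound) ×0, b (λ-bound) ×0, d (λ-bound) ×0, c1 (λ-bound) ×0, e1 (λ-bound) ×0
order of uses: c, e
typing: ill-typed: a function awaiting B -> C gets B -> A
ordered: ✗, the type mismatch rejects it
linear: ✗, not simply typable
affine: ✗, fails simple typing
relevant: ✗, a type mismatch blocks all five
unrestricted: ✗, the type mismatch rejects it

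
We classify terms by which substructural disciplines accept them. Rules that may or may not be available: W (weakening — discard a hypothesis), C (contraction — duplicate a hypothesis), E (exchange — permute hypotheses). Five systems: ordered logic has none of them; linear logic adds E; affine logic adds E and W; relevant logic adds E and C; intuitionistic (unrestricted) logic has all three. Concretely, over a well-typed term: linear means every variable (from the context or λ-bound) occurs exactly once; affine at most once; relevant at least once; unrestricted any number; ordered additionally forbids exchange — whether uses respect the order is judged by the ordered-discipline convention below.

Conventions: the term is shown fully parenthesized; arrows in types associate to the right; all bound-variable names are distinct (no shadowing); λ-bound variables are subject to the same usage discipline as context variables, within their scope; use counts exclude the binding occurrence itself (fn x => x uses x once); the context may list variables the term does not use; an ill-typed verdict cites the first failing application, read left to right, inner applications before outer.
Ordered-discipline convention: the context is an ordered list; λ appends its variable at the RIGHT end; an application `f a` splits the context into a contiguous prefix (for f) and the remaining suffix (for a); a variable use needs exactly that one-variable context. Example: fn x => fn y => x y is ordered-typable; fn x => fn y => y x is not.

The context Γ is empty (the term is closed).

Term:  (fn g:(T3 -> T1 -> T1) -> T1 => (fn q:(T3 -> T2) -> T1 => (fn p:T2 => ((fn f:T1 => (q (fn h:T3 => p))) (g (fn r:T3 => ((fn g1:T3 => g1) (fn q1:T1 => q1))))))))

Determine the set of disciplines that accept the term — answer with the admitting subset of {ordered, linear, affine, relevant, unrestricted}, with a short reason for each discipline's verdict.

admitting disciplines: none
variable uses: g (bound)=1, q (bound)=1, p (bound)=1, f (bound)=0, h (bound)=0, r (bound)=0, g1 (bound)=1, q1 (bound)=1
uses in reading order: q, p, g, g1, q1
typing: ill-typed: argument of type T1 -> T1 where T3 is required
ordered ✗ (fails simple typing)
linear ✗ (a type mismatch blocks all five)
affine ✗ (the type mismatch rejects it)
relevant ✗ (not simply typable)
unrestricted ✗ (fails simple typing)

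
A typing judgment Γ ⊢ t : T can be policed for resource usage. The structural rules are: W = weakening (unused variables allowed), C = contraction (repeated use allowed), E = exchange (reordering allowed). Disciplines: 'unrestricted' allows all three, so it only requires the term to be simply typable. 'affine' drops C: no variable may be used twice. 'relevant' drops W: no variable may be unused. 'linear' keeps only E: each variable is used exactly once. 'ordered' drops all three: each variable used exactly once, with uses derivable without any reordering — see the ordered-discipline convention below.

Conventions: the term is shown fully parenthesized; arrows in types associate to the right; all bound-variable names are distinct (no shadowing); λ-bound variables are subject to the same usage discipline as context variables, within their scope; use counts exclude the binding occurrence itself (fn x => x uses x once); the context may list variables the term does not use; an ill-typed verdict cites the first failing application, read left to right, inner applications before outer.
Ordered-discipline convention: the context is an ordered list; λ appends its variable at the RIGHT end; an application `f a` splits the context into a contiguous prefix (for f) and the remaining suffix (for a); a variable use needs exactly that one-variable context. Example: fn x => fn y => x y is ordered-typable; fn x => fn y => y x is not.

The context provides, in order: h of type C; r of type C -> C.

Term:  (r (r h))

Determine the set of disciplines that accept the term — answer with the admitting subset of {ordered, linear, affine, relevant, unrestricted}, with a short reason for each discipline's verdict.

accepted by: relevant, unrestricted
usage: h: 1×; r: 2×
use order (left to right): r, r, h
typing: ✓ — C
ordered: ✗, repeated use of r ×2
linear: ✗, repeated use of r ×2
affine: ✗, repeated use of r ×2
relevant: ✓, h, r: all used, weakening unneeded
unrestricted: ✓, typability at C is all that's needed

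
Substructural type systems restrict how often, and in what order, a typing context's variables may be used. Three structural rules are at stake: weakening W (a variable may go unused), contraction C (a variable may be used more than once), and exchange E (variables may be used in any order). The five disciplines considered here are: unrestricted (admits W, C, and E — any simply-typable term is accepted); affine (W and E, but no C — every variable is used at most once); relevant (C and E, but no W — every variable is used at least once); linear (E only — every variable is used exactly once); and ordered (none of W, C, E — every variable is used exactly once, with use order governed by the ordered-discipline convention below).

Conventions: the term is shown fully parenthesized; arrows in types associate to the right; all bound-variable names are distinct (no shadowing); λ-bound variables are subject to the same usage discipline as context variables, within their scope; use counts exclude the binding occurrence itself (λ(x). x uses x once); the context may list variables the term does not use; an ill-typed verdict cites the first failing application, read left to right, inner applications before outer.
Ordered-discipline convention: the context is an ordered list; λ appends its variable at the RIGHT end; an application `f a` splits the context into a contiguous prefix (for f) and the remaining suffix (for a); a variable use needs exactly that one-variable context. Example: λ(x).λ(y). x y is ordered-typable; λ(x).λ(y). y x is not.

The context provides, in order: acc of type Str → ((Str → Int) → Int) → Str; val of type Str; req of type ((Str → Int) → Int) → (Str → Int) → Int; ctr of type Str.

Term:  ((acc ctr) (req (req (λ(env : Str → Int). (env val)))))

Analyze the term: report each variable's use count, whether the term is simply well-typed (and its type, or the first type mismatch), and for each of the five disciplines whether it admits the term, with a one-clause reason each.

usage: acc: 1, val: 1, req: 2, ctr: 1, env [bound]: 1
left-to-right use order: acc, ctr, req, req, env, val
typing: well-typed — term : Str
ordered: ✗, needs contraction — req ×2
linear: ✗, needs contraction — req ×2
affine: ✗, needs contraction — req ×2
relevant: ✓, every one of acc, val, req, ctr, env appears
unrestricted: ✓, well-typed at Str; no restrictions here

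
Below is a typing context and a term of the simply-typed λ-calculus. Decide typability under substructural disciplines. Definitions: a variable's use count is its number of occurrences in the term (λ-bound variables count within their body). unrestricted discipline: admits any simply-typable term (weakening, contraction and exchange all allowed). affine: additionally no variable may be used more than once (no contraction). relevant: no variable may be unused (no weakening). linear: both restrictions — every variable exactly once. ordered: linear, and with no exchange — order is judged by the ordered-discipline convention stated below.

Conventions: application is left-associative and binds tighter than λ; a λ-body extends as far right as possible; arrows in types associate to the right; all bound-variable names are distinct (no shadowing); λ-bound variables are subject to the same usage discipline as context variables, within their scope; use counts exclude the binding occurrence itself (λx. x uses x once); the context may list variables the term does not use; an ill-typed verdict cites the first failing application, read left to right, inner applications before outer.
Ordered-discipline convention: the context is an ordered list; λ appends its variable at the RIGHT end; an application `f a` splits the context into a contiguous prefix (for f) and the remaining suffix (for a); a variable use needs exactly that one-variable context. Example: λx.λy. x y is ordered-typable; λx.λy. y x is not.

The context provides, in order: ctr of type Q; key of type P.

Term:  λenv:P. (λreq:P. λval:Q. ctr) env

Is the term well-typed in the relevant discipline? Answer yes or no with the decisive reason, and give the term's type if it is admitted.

no — key, req, val left unused
variable uses: ctr ×1, key ×0, env [bound] ×1, req [bound] ×0, val [bound] ×0
uses in reading order: ctr, env
typing: well-typed at P → Q → Q
all disciplines: ordered ✗ · linear ✗ · affine ✓ · relevant ✗ · unrestricted ✓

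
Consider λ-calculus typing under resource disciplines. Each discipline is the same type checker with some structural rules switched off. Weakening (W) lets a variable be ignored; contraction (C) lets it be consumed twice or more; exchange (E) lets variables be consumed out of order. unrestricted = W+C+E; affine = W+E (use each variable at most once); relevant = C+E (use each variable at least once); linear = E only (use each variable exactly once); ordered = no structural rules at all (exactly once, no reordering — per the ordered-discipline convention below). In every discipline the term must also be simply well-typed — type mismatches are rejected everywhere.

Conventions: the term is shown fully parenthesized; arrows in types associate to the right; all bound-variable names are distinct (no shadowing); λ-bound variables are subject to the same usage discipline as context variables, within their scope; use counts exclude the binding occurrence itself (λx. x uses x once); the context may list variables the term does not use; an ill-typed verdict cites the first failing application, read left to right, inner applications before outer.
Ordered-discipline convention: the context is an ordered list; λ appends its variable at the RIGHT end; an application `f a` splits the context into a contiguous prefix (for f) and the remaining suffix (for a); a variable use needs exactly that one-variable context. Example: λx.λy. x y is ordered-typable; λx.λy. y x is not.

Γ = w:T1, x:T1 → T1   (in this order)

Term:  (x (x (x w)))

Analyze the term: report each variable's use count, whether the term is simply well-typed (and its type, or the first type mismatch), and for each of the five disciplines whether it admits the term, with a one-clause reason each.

variable uses: w ×1; x ×3
left-to-right use order: x, x, x, w
typing: the term checks, with type T1
ordered: ✗ — repeated use of x ×3
linear: ✗ — repeated use of x ×3
affine: ✗ — repeated use of x ×3
relevant: ✓ — w, x: all used, weakening unneeded
unrestricted: ✓ — well-typed at T1; no restrictions here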